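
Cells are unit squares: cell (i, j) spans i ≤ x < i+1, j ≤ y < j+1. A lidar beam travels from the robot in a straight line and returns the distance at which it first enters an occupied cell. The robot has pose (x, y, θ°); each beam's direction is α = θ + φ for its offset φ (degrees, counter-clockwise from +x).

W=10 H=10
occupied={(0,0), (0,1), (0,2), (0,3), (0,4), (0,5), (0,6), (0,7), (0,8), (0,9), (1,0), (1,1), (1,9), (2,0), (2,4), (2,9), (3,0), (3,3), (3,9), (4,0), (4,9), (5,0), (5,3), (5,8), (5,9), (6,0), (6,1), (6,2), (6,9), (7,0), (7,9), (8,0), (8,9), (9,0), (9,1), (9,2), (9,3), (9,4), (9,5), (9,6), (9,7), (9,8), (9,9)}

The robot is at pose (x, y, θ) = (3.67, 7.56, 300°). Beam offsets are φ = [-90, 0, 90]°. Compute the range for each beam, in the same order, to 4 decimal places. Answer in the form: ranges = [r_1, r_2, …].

beam 1: φ=-90°, α=210°
  dir = (cos 210°, sin 210°) = (-0.8660, -0.5000); from cell (3,7)
  next x-line at t=0.7736, next y-line at t=1.1200; Δt_x=1.1547, Δt_y=2.0000
    x: enter (2,7) at t=0.7736
    y: enter (2,6) at t=1.1200
    x: enter (1,6) at t=1.9283
    x: enter (0,6) at t=3.0831 ← occupied
  → r_1 = 3.0831
beam 2: φ=0°, α=300°
  dir = (cos 300°, sin 300°) = (0.5000, -0.8660); from cell (3,7)
  next x-line at t=0.6600, next y-line at t=0.6466; Δt_x=2.0000, Δt_y=1.1547
    y: enter (3,6) at t=0.6466
    x: enter (4,6) at t=0.6600
    y: enter (4,5) at t=1.8013
    x: enter (5,5) at t=2.6600
    y: enter (5,4) at t=2.9560
    y: enter (5,3) at t=4.1107 ← occupied
  → r_2 = 4.1107
beam 3: φ=90°, α=30°
  dir = (cos 30°, sin 30°) = (0.8660, 0.5000); from cell (3,7)
  next x-line at t=0.3811, next y-line at t=0.8800; Δt_x=1.1547, Δt_y=2.0000
    x: enter (4,7) at t=0.3811
    y: enter (4,8) at t=0.8800
    x: enter (5,8) at t=1.5358 ← occupied
  → r_3 = 1.5358

ranges = [3.0831, 4.1107, 1.5358]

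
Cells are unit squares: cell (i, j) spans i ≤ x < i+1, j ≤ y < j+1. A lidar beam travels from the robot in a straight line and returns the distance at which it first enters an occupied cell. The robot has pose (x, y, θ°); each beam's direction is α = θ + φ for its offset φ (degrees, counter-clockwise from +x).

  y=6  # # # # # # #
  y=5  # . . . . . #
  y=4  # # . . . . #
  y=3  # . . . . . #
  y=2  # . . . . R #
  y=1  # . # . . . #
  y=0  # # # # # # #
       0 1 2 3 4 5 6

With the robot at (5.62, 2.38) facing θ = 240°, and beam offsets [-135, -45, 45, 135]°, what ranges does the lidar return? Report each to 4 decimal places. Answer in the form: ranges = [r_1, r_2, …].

ranges = [3.7477, 2.7124, 1.4287, 0.3934]

beam 1: φ=-135°, α=105°
  direction (-0.2588, 0.9659); cell (5,2); t to first gridline: x 2.3955, y 0.6419 (then +3.8637 / +1.0353)
    (5,3) via y @ 0.6419
    (5,4) via y @ 1.6771
    (4,4) via x @ 2.3955
    (4,5) via y @ 2.7124
    (4,6) via y @ 3.7477  # hit
  → r_1 = 3.7477
beam 2: φ=-45°, α=195°
  direction (-0.9659, -0.2588); cell (5,2); t to first gridline: x 0.6419, y 1.4682 (then +1.0353 / +3.8637)
    (4,2) via x @ 0.6419
    (4,1) via y @ 1.4682
    (3,1) via x @ 1.6771
    (2,1) via x @ 2.7124  # hit
  → r_2 = 2.7124
beam 3: φ=45°, α=285°
  direction (0.2588, -0.9659); cell (5,2); t to first gridline: x 1.4682, y 0.3934 (then +3.8637 / +1.0353)
    (5,1) via y @ 0.3934
    (5,0) via y @ 1.4287  # hit
  → r_3 = 1.4287
beam 4: φ=135°, α=15°
  direction (0.9659, 0.2588); cell (5,2); t to first gridline: x 0.3934, y 2.3955 (then +1.0353 / +3.8637)
    (6,2) via x @ 0.3934  # hit
  → r_4 = 0.3934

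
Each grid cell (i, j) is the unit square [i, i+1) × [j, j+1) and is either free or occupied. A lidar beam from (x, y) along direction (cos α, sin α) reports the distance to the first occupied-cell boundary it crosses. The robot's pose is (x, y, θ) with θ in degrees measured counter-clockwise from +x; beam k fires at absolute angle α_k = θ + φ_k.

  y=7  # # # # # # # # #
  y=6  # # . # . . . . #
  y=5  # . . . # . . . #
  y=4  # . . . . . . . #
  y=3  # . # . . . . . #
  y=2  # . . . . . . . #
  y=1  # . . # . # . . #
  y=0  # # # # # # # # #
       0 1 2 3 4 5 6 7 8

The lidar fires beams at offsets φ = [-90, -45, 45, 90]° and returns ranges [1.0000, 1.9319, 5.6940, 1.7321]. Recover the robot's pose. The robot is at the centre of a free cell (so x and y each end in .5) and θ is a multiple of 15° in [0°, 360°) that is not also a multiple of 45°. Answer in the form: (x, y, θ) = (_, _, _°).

(x, y, θ) = (6.5, 6.5, 240°)

The pose lattice has 36·16 = 576 candidates. Test each by forward raycasting.
  (3.5, 4.5, 120°): beam 2 = 1.5529 ≠ 1.9319 ✗
  (1.5, 5.5, 150°): beam 1 = 0.5774 ≠ 1.0000 ✗
  (6.5, 1.5, 30°): beam 1 = 0.5774 ≠ 1.0000 ✗
  (1.5, 2.5, 300°): beam 1 = 0.5774 ≠ 1.0000 ✗
  (2.5, 2.5, 300°): beam 1 = 1.7321 ≠ 1.0000 ✗
  …
  (6.5, 6.5, 240°): r_1=1.0000, r_2=1.9319, r_3=5.6940, r_4=1.7321 — all match ✓
No second candidate reproduces the full scan.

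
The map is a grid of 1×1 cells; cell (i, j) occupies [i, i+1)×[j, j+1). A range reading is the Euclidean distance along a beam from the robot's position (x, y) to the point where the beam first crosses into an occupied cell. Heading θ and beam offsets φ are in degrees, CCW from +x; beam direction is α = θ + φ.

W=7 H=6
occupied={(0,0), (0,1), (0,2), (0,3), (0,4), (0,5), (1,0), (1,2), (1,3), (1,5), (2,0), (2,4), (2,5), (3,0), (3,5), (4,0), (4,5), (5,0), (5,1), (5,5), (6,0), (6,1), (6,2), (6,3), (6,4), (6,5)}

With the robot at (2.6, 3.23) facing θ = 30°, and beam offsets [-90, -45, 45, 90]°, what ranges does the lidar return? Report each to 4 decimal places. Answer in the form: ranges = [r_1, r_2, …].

beam 1: φ=-90°, α=300°
  d=(0.5000,-0.8660)  start (2,3)  tX=0.8000 tY=0.2656  stride 1/|dx|=2.0000 1/|dy|=1.1547
    cross y-line → (2,2), t=0.2656
    cross x-line → (3,2), t=0.8000
    cross y-line → (3,1), t=1.4203
    cross y-line → (3,0), t=2.5750 (wall)
  → r_1 = 2.5750
beam 2: φ=-45°, α=345°
  d=(0.9659,-0.2588)  start (2,3)  tX=0.4141 tY=0.8887  stride 1/|dx|=1.0353 1/|dy|=3.8637
    cross x-line → (3,3), t=0.4141
    cross y-line → (3,2), t=0.8887
    cross x-line → (4,2), t=1.4494
    cross x-line → (5,2), t=2.4847
    cross x-line → (6,2), t=3.5199 (wall)
  → r_2 = 3.5199
beam 3: φ=45°, α=75°
  d=(0.2588,0.9659)  start (2,3)  tX=1.5455 tY=0.7972  stride 1/|dx|=3.8637 1/|dy|=1.0353
    cross y-line → (2,4), t=0.7972 (wall)
  → r_3 = 0.7972
beam 4: φ=90°, α=120°
  d=(-0.5000,0.8660)  start (2,3)  tX=1.2000 tY=0.8891  stride 1/|dx|=2.0000 1/|dy|=1.1547
    cross y-line → (2,4), t=0.8891 (wall)
  → r_4 = 0.8891

ranges = [2.5750, 3.5199, 0.7972, 0.8891]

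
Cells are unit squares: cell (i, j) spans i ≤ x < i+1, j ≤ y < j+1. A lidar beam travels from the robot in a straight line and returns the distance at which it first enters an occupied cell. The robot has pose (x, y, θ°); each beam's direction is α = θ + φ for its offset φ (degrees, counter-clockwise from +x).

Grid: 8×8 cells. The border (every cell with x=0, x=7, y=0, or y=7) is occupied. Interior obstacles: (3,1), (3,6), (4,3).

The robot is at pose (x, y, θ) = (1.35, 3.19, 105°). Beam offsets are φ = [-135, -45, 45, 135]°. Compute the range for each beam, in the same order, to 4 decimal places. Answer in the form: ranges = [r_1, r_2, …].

beam 1: φ=-135°, α=330°
  direction (0.8660, -0.5000); cell (1,3); t to first gridline: x 0.7506, y 0.3800 (then +1.1547 / +2.0000)
    (1,2) via y @ 0.3800
    (2,2) via x @ 0.7506
    (3,2) via x @ 1.9053
    (3,1) via y @ 2.3800  # hit
  → r_1 = 2.3800
beam 2: φ=-45°, α=60°
  direction (0.5000, 0.8660); cell (1,3); t to first gridline: x 1.3000, y 0.9353 (then +2.0000 / +1.1547)
    (1,4) via y @ 0.9353
    (2,4) via x @ 1.3000
    (2,5) via y @ 2.0900
    (2,6) via y @ 3.2447
    (3,6) via x @ 3.3000  # hit
  → r_2 = 3.3000
beam 3: φ=45°, α=150°
  direction (-0.8660, 0.5000); cell (1,3); t to first gridline: x 0.4041, y 1.6200 (then +1.1547 / +2.0000)
    (0,3) via x @ 0.4041  # hit
  → r_3 = 0.4041
beam 4: φ=135°, α=240°
  direction (-0.5000, -0.8660); cell (1,3); t to first gridline: x 0.7000, y 0.2194 (then +2.0000 / +1.1547)
    (1,2) via y @ 0.2194
    (0,2) via x @ 0.7000  # hit
  → r_4 = 0.7000

ranges = [2.3800, 3.3000, 0.4041, 0.7000]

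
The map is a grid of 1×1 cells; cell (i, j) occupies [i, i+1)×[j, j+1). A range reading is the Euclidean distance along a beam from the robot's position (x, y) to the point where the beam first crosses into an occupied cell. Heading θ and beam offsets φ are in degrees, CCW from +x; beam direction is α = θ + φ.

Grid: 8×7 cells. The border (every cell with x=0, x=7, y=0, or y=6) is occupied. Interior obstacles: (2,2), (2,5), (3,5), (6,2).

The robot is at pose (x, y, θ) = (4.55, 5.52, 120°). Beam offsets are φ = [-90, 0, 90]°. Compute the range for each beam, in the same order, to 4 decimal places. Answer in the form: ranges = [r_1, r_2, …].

beam 1: φ=-90°, α=30°
  d=(0.8660,0.5000)  start (4,5)  tX=0.5196 tY=0.9600  stride 1/|dx|=1.1547 1/|dy|=2.0000
    cross x-line → (5,5), t=0.5196
    cross y-line → (5,6), t=0.9600 (wall)
  → r_1 = 0.9600
beam 2: φ=0°, α=120°
  d=(-0.5000,0.8660)  start (4,5)  tX=1.1000 tY=0.5543  stride 1/|dx|=2.0000 1/|dy|=1.1547
    cross y-line → (4,6), t=0.5543 (wall)
  → r_2 = 0.5543
beam 3: φ=90°, α=210°
  d=(-0.8660,-0.5000)  start (4,5)  tX=0.6351 tY=1.0400  stride 1/|dx|=1.1547 1/|dy|=2.0000
    cross x-line → (3,5), t=0.6351 (wall)
  → r_3 = 0.6351

ranges = [0.9600, 0.5543, 0.6351]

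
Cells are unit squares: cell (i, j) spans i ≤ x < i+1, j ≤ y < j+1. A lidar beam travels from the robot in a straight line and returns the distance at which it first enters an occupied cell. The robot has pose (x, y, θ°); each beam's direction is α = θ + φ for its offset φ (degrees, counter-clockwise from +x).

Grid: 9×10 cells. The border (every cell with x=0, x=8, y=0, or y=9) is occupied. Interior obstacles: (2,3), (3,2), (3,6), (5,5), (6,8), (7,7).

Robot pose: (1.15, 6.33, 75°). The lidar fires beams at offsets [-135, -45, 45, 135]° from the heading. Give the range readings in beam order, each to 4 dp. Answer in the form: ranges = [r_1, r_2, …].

ranges = [2.6905, 5.3400, 0.3000, 0.1732]

beam 1: φ=-135°, α=300°
  d=(0.5000,-0.8660)  start (1,6)  tX=1.7000 tY=0.3811  stride 1/|dx|=2.0000 1/|dy|=1.1547
    cross y-line → (1,5), t=0.3811
    cross y-line → (1,4), t=1.5358
    cross x-line → (2,4), t=1.7000
    cross y-line → (2,3), t=2.6905 (wall)
  → r_1 = 2.6905
beam 2: φ=-45°, α=30°
  d=(0.8660,0.5000)  start (1,6)  tX=0.9815 tY=1.3400  stride 1/|dx|=1.1547 1/|dy|=2.0000
    cross x-line → (2,6), t=0.9815
    cross y-line → (2,7), t=1.3400
    cross x-line → (3,7), t=2.1362
    cross x-line → (4,7), t=3.2909
    cross y-line → (4,8), t=3.3400
    cross x-line → (5,8), t=4.4456
    cross y-line → (5,9), t=5.3400 (wall)
  → r_2 = 5.3400
beam 3: φ=45°, α=120°
  d=(-0.5000,0.8660)  start (1,6)  tX=0.3000 tY=0.7736  stride 1/|dx|=2.0000 1/|dy|=1.1547
    cross x-line → (0,6), t=0.3000 (wall)
  → r_3 = 0.3000
beam 4: φ=135°, α=210°
  d=(-0.8660,-0.5000)  start (1,6)  tX=0.1732 tY=0.6600  stride 1/|dx|=1.1547 1/|dy|=2.0000
    cross x-line → (0,6), t=0.1732 (wall)
  → r_4 = 0.1732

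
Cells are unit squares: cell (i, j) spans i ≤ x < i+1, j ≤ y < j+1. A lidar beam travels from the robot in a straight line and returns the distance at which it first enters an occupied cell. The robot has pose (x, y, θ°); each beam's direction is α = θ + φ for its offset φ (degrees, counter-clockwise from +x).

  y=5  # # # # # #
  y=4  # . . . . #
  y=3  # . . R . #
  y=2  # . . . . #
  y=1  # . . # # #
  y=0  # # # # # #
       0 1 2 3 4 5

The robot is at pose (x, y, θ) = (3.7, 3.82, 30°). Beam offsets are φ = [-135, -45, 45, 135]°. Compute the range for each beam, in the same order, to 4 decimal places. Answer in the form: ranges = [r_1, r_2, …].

beam 1: φ=-135°, α=255°
  d=(-0.2588,-0.9659)  start (3,3)  tX=2.7046 tY=0.8489  stride 1/|dx|=3.8637 1/|dy|=1.0353
    cross y-line → (3,2), t=0.8489
    cross y-line → (3,1), t=1.8842 (wall)
  → r_1 = 1.8842
beam 2: φ=-45°, α=345°
  d=(0.9659,-0.2588)  start (3,3)  tX=0.3106 tY=3.1682  stride 1/|dx|=1.0353 1/|dy|=3.8637
    cross x-line → (4,3), t=0.3106
    cross x-line → (5,3), t=1.3459 (wall)
  → r_2 = 1.3459
beam 3: φ=45°, α=75°
  d=(0.2588,0.9659)  start (3,3)  tX=1.1591 tY=0.1863  stride 1/|dx|=3.8637 1/|dy|=1.0353
    cross y-line → (3,4), t=0.1863
    cross x-line → (4,4), t=1.1591
    cross y-line → (4,5), t=1.2216 (wall)
  → r_3 = 1.2216
beam 4: φ=135°, α=165°
  d=(-0.9659,0.2588)  start (3,3)  tX=0.7247 tY=0.6955  stride 1/|dx|=1.0353 1/|dy|=3.8637
    cross y-line → (3,4), t=0.6955
    cross x-line → (2,4), t=0.7247
    cross x-line → (1,4), t=1.7600
    cross x-line → (0,4), t=2.7952 (wall)
  → r_4 = 2.7952

ranges = [1.8842, 1.3459, 1.2216, 2.7952]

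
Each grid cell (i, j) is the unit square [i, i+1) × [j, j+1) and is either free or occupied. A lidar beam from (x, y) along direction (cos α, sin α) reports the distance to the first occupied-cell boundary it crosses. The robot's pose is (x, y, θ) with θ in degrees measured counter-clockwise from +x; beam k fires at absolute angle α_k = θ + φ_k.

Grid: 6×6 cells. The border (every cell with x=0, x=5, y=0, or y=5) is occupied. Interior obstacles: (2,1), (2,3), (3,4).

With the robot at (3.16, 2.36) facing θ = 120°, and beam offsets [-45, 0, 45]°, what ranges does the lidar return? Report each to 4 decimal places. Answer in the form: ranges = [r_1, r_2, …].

ranges = [1.6979, 0.7390, 2.2362]

beam 1: φ=-45°, α=75°
  direction (0.2588, 0.9659); cell (3,2); t to first gridline: x 3.2455, y 0.6626 (then +3.8637 / +1.0353)
    (3,3) via y @ 0.6626
    (3,4) via y @ 1.6979  # hit
  → r_1 = 1.6979
beam 2: φ=0°, α=120°
  direction (-0.5000, 0.8660); cell (3,2); t to first gridline: x 0.3200, y 0.7390 (then +2.0000 / +1.1547)
    (2,2) via x @ 0.3200
    (2,3) via y @ 0.7390  # hit
  → r_2 = 0.7390
beam 3: φ=45°, α=165°
  direction (-0.9659, 0.2588); cell (3,2); t to first gridline: x 0.1656, y 2.4728 (then +1.0353 / +3.8637)
    (2,2) via x @ 0.1656
    (1,2) via x @ 1.2009
    (0,2) via x @ 2.2362  # hit
  → r_3 = 2.2362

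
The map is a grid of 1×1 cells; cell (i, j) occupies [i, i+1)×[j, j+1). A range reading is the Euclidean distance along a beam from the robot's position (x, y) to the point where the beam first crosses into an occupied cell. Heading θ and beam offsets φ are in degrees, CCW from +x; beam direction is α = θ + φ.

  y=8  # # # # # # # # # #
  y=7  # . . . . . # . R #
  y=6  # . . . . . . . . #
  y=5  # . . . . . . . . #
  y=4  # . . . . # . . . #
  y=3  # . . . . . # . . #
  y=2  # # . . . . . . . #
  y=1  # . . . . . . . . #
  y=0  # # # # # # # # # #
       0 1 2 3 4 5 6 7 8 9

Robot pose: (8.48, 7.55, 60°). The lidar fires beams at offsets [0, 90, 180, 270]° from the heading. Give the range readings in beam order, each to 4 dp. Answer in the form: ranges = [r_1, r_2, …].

beam 1: φ=0°, α=60°
  d=(0.5000,0.8660)  start (8,7)  tX=1.0400 tY=0.5196  stride 1/|dx|=2.0000 1/|dy|=1.1547
    cross y-line → (8,8), t=0.5196 (wall)
  → r_1 = 0.5196
beam 2: φ=90°, α=150°
  d=(-0.8660,0.5000)  start (8,7)  tX=0.5543 tY=0.9000  stride 1/|dx|=1.1547 1/|dy|=2.0000
    cross x-line → (7,7), t=0.5543
    cross y-line → (7,8), t=0.9000 (wall)
  → r_2 = 0.9000
beam 3: φ=180°, α=240°
  d=(-0.5000,-0.8660)  start (8,7)  tX=0.9600 tY=0.6351  stride 1/|dx|=2.0000 1/|dy|=1.1547
    cross y-line → (8,6), t=0.6351
    cross x-line → (7,6), t=0.9600
    cross y-line → (7,5), t=1.7898
    cross y-line → (7,4), t=2.9445
    cross x-line → (6,4), t=2.9600
    cross y-line → (6,3), t=4.0992 (wall)
  → r_3 = 4.0992
beam 4: φ=270°, α=330°
  d=(0.8660,-0.5000)  start (8,7)  tX=0.6004 tY=1.1000  stride 1/|dx|=1.1547 1/|dy|=2.0000
    cross x-line → (9,7), t=0.6004 (wall)
  → r_4 = 0.6004

ranges = [0.5196, 0.9000, 4.0992, 0.6004]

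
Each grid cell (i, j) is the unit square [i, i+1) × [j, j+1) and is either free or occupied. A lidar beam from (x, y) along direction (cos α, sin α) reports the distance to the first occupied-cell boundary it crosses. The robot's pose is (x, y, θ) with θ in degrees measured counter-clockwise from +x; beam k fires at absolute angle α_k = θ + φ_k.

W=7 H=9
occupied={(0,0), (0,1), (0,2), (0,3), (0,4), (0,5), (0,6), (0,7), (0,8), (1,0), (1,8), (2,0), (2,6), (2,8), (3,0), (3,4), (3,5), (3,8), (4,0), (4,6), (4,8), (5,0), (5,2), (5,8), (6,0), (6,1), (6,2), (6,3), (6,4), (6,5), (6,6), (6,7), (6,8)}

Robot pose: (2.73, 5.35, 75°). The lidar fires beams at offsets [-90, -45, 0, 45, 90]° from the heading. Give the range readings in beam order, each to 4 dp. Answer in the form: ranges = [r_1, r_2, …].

beam 1: φ=-90°, α=345°
  dir = (cos 345°, sin 345°) = (0.9659, -0.2588); from cell (2,5)
  next x-line at t=0.2795, next y-line at t=1.3523; Δt_x=1.0353, Δt_y=3.8637
    x: enter (3,5) at t=0.2795 ← occupied
  → r_1 = 0.2795
beam 2: φ=-45°, α=30°
  dir = (cos 30°, sin 30°) = (0.8660, 0.5000); from cell (2,5)
  next x-line at t=0.3118, next y-line at t=1.3000; Δt_x=1.1547, Δt_y=2.0000
    x: enter (3,5) at t=0.3118 ← occupied
  → r_2 = 0.3118
beam 3: φ=0°, α=75°
  dir = (cos 75°, sin 75°) = (0.2588, 0.9659); from cell (2,5)
  next x-line at t=1.0432, next y-line at t=0.6729; Δt_x=3.8637, Δt_y=1.0353
    y: enter (2,6) at t=0.6729 ← occupied
  → r_3 = 0.6729
beam 4: φ=45°, α=120°
  dir = (cos 120°, sin 120°) = (-0.5000, 0.8660); from cell (2,5)
  next x-line at t=1.4600, next y-line at t=0.7506; Δt_x=2.0000, Δt_y=1.1547
    y: enter (2,6) at t=0.7506 ← occupied
  → r_4 = 0.7506
beam 5: φ=90°, α=165°
  dir = (cos 165°, sin 165°) = (-0.9659, 0.2588); from cell (2,5)
  next x-line at t=0.7558, next y-line at t=2.5114; Δt_x=1.0353, Δt_y=3.8637
    x: enter (1,5) at t=0.7558
    x: enter (0,5) at t=1.7910 ← occupied
  → r_5 = 1.7910

ranges = [0.2795, 0.3118, 0.6729, 0.7506, 1.7910]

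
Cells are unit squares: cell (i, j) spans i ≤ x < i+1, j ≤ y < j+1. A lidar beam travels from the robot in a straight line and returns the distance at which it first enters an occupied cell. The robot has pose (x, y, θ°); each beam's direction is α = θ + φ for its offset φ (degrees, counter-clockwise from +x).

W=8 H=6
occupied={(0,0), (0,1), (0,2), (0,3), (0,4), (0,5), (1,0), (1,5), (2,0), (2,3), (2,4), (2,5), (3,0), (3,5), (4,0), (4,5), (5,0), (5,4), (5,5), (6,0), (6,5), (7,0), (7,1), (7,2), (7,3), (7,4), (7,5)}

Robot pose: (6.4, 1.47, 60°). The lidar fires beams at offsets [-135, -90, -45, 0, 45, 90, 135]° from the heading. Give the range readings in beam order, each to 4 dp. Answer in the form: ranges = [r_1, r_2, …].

ranges = [0.4866, 0.6928, 0.6212, 1.2000, 2.6192, 3.9260, 1.8159]

beam 1: φ=-135°, α=285°
  cosα=0.2588 sinα=-0.9659 | (6,1) | tMaxX 2.3182 tMaxY 0.4866 | tΔX 3.8637 tΔY 1.0353
    t=0.4866 [y] (6,0) — stop
  → r_1 = 0.4866
beam 2: φ=-90°, α=330°
  cosα=0.8660 sinα=-0.5000 | (6,1) | tMaxX 0.6928 tMaxY 0.9400 | tΔX 1.1547 tΔY 2.0000
    t=0.6928 [x] (7,1) — stop
  → r_2 = 0.6928
beam 3: φ=-45°, α=15°
  cosα=0.9659 sinα=0.2588 | (6,1) | tMaxX 0.6212 tMaxY 2.0478 | tΔX 1.0353 tΔY 3.8637
    t=0.6212 [x] (7,1) — stop
  → r_3 = 0.6212
beam 4: φ=0°, α=60°
  cosα=0.5000 sinα=0.8660 | (6,1) | tMaxX 1.2000 tMaxY 0.6120 | tΔX 2.0000 tΔY 1.1547
    t=0.6120 [y] (6,2)
    t=1.2000 [x] (7,2) — stop
  → r_4 = 1.2000
beam 5: φ=45°, α=105°
  cosα=-0.2588 sinα=0.9659 | (6,1) | tMaxX 1.5455 tMaxY 0.5487 | tΔX 3.8637 tΔY 1.0353
    t=0.5487 [y] (6,2)
    t=1.5455 [x] (5,2)
    t=1.5840 [y] (5,3)
    t=2.6192 [y] (5,4) — stop
  → r_5 = 2.6192
beam 6: φ=90°, α=150°
  cosα=-0.8660 sinα=0.5000 | (6,1) | tMaxX 0.4619 tMaxY 1.0600 | tΔX 1.1547 tΔY 2.0000
    t=0.4619 [x] (5,1)
    t=1.0600 [y] (5,2)
    t=1.6166 [x] (4,2)
    t=2.7713 [x] (3,2)
    t=3.0600 [y] (3,3)
    t=3.9260 [x] (2,3) — stop
  → r_6 = 3.9260
beam 7: φ=135°, α=195°
  cosα=-0.9659 sinα=-0.2588 | (6,1) | tMaxX 0.4141 tMaxY 1.8159 | tΔX 1.0353 tΔY 3.8637
    t=0.4141 [x] (5,1)
    t=1.4494 [x] (4,1)
    t=1.8159 [y] (4,0) — stop
  → r_7 = 1.8159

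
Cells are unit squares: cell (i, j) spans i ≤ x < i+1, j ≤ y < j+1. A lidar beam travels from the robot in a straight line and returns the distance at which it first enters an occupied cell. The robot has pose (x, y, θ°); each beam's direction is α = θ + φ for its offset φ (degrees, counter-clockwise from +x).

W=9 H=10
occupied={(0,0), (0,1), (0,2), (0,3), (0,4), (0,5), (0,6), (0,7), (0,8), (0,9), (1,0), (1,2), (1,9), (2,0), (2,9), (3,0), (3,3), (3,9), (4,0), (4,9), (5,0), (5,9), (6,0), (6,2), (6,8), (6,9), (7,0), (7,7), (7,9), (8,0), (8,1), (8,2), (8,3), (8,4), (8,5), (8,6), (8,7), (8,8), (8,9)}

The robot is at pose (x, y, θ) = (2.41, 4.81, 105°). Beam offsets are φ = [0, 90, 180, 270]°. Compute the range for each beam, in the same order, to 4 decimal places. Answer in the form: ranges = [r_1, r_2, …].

ranges = [4.3378, 1.4597, 3.9444, 5.7872]

beam 1: φ=0°, α=105°
  d=(-0.2588,0.9659)  start (2,4)  tX=1.5841 tY=0.1967  stride 1/|dx|=3.8637 1/|dy|=1.0353
    cross y-line → (2,5), t=0.1967
    cross y-line → (2,6), t=1.2320
    cross x-line → (1,6), t=1.5841
    cross y-line → (1,7), t=2.2673
    cross y-line → (1,8), t=3.3025
    cross y-line → (1,9), t=4.3378 (wall)
  → r_1 = 4.3378
beam 2: φ=90°, α=195°
  d=(-0.9659,-0.2588)  start (2,4)  tX=0.4245 tY=3.1296  stride 1/|dx|=1.0353 1/|dy|=3.8637
    cross x-line → (1,4), t=0.4245
    cross x-line → (0,4), t=1.4597 (wall)
  → r_2 = 1.4597
beam 3: φ=180°, α=285°
  d=(0.2588,-0.9659)  start (2,4)  tX=2.2796 tY=0.8386  stride 1/|dx|=3.8637 1/|dy|=1.0353
    cross y-line → (2,3), t=0.8386
    cross y-line → (2,2), t=1.8738
    cross x-line → (3,2), t=2.2796
    cross y-line → (3,1), t=2.9091
    cross y-line → (3,0), t=3.9444 (wall)
  → r_3 = 3.9444
beam 4: φ=270°, α=15°
  d=(0.9659,0.2588)  start (2,4)  tX=0.6108 tY=0.7341  stride 1/|dx|=1.0353 1/|dy|=3.8637
    cross x-line → (3,4), t=0.6108
    cross y-line → (3,5), t=0.7341
    cross x-line → (4,5), t=1.6461
    cross x-line → (5,5), t=2.6814
    cross x-line → (6,5), t=3.7166
    cross y-line → (6,6), t=4.5978
    cross x-line → (7,6), t=4.7519
    cross x-line → (8,6), t=5.7872 (wall)
  → r_4 = 5.7872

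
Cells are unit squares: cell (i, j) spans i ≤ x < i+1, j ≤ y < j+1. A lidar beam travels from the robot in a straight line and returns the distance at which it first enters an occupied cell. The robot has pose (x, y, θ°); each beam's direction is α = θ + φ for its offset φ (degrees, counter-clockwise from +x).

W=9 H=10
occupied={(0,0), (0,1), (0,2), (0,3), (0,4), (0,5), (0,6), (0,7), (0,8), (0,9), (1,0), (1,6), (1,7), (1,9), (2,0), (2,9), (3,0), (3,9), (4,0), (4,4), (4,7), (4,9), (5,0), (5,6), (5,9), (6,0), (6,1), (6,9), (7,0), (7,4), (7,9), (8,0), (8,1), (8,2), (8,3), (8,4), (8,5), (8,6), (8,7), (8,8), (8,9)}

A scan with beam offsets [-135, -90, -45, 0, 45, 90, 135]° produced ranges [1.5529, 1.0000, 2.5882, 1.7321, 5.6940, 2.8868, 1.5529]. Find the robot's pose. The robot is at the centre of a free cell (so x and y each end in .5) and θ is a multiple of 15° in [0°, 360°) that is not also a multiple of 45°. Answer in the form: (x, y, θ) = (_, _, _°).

The pose lattice has 49·16 = 784 candidates. Test each by forward raycasting.
  (1.5, 1.5, 120°): beam 1 = 1.9319 ≠ 1.5529 ✗
  (3.5, 4.5, 60°): beam 1 = 3.6235 ≠ 1.5529 ✗
  (4.5, 2.5, 255°): beam 1 = 5.0000 ≠ 1.5529 ✗
  …
  (6.5, 3.5, 150°): r_1=1.5529, r_2=1.0000, r_3=2.5882, r_4=1.7321, r_5=5.6940, r_6=2.8868, r_7=1.5529 — all match ✓
Only this pose fits every beam.

(x, y, θ) = (6.5, 3.5, 150°)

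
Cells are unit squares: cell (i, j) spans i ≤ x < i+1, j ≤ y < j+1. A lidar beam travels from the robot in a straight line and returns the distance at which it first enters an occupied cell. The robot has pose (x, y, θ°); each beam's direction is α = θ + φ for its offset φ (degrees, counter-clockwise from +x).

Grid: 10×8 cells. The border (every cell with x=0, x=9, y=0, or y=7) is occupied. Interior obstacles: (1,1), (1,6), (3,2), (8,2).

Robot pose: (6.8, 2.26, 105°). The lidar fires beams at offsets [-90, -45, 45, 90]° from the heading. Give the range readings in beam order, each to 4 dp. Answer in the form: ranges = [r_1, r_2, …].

ranges = [1.2423, 4.4000, 6.6973, 4.8683]

beam 1: φ=-90°, α=15°
  direction (0.9659, 0.2588); cell (6,2); t to first gridline: x 0.2071, y 2.8591 (then +1.0353 / +3.8637)
    (7,2) via x @ 0.2071
    (8,2) via x @ 1.2423  # hit
  → r_1 = 1.2423
beam 2: φ=-45°, α=60°
  direction (0.5000, 0.8660); cell (6,2); t to first gridline: x 0.4000, y 0.8545 (then +2.0000 / +1.1547)
    (7,2) via x @ 0.4000
    (7,3) via y @ 0.8545
    (7,4) via y @ 2.0092
    (8,4) via x @ 2.4000
    (8,5) via y @ 3.1639
    (8,6) via y @ 4.3186
    (9,6) via x @ 4.4000  # hit
  → r_2 = 4.4000
beam 3: φ=45°, α=150°
  direction (-0.8660, 0.5000); cell (6,2); t to first gridline: x 0.9238, y 1.4800 (then +1.1547 / +2.0000)
    (5,2) via x @ 0.9238
    (5,3) via y @ 1.4800
    (4,3) via x @ 2.0785
    (3,3) via x @ 3.2332
    (3,4) via y @ 3.4800
    (2,4) via x @ 4.3879
    (2,5) via y @ 5.4800
    (1,5) via x @ 5.5426
    (0,5) via x @ 6.6973  # hit
  → r_3 = 6.6973
beam 4: φ=90°, α=195°
  direction (-0.9659, -0.2588); cell (6,2); t to first gridline: x 0.8282, y 1.0046 (then +1.0353 / +3.8637)
    (5,2) via x @ 0.8282
    (5,1) via y @ 1.0046
    (4,1) via x @ 1.8635
    (3,1) via x @ 2.8988
    (2,1) via x @ 3.9340
    (2,0) via y @ 4.8683  # hit
  → r_4 = 4.8683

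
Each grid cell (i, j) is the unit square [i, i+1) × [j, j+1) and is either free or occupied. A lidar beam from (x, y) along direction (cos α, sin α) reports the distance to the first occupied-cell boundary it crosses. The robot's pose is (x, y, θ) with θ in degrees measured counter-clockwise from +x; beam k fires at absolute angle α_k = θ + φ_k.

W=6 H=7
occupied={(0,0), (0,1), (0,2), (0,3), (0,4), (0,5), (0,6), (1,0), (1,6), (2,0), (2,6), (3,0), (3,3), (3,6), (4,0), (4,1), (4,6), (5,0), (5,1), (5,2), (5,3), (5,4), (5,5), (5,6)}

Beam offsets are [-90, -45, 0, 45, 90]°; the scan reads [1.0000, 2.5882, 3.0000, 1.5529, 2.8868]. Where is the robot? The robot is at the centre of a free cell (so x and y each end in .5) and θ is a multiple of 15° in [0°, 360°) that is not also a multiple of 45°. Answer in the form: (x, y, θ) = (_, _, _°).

The pose lattice has 18·16 = 288 candidates. Test each by forward raycasting.
  (1.5, 1.5, 60°): beam 2 = 3.6235 ≠ 2.5882 ✗
  (1.5, 3.5, 255°): beam 1 = 0.5176 ≠ 1.0000 ✗
  (3.5, 5.5, 285°): beam 1 = 2.5882 ≠ 1.0000 ✗
  (1.5, 4.5, 300°): beam 1 = 0.5774 ≠ 1.0000 ✗
  (1.5, 4.5, 105°): beam 1 = 3.6235 ≠ 1.0000 ✗
  …
  (1.5, 3.5, 330°): r_1=1.0000, r_2=2.5882, r_3=3.0000, r_4=1.5529, r_5=2.8868 — all match ✓
Unique over the lattice → pose = (1.5, 3.5, 330°).

(x, y, θ) = (1.5, 3.5, 330°)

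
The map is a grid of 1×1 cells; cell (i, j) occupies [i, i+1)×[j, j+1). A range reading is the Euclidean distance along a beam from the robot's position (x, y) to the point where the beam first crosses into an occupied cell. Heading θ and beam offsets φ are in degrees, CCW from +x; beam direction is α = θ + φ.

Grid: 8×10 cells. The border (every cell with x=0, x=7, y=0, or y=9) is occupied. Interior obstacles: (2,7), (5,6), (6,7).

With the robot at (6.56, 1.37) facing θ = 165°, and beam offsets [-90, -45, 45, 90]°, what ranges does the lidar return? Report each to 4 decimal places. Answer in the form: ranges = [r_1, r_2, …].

ranges = [1.7000, 7.1200, 0.7400, 0.3831]

beam 1: φ=-90°, α=75°
  dir = (cos 75°, sin 75°) = (0.2588, 0.9659); from cell (6,1)
  next x-line at t=1.7000, next y-line at t=0.6522; Δt_x=3.8637, Δt_y=1.0353
    y: enter (6,2) at t=0.6522
    y: enter (6,3) at t=1.6875
    x: enter (7,3) at t=1.7000 ← occupied
  → r_1 = 1.7000
beam 2: φ=-45°, α=120°
  dir = (cos 120°, sin 120°) = (-0.5000, 0.8660); from cell (6,1)
  next x-line at t=1.1200, next y-line at t=0.7275; Δt_x=2.0000, Δt_y=1.1547
    y: enter (6,2) at t=0.7275
    x: enter (5,2) at t=1.1200
    y: enter (5,3) at t=1.8822
    y: enter (5,4) at t=3.0369
    x: enter (4,4) at t=3.1200
    y: enter (4,5) at t=4.1916
    x: enter (3,5) at t=5.1200
    y: enter (3,6) at t=5.3463
    y: enter (3,7) at t=6.5010
    x: enter (2,7) at t=7.1200 ← occupied
  → r_2 = 7.1200
beam 3: φ=45°, α=210°
  dir = (cos 210°, sin 210°) = (-0.8660, -0.5000); from cell (6,1)
  next x-line at t=0.6466, next y-line at t=0.7400; Δt_x=1.1547, Δt_y=2.0000
    x: enter (5,1) at t=0.6466
    y: enter (5,0) at t=0.7400 ← occupied
  → r_3 = 0.7400
beam 4: φ=90°, α=255°
  dir = (cos 255°, sin 255°) = (-0.2588, -0.9659); from cell (6,1)
  next x-line at t=2.1637, next y-line at t=0.3831; Δt_x=3.8637, Δt_y=1.0353
    y: enter (6,0) at t=0.3831 ← occupied
  → r_4 = 0.3831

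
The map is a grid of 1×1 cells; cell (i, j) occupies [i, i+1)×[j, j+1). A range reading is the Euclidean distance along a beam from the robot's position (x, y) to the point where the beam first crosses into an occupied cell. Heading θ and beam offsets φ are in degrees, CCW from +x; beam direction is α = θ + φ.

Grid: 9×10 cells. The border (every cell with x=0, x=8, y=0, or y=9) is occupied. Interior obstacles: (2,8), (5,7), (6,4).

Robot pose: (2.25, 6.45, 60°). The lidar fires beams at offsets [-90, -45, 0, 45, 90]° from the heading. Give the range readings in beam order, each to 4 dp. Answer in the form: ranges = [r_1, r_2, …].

beam 1: φ=-90°, α=330°
  cosα=0.8660 sinα=-0.5000 | (2,6) | tMaxX 0.8660 tMaxY 0.9000 | tΔX 1.1547 tΔY 2.0000
    t=0.8660 [x] (3,6)
    t=0.9000 [y] (3,5)
    t=2.0207 [x] (4,5)
    t=2.9000 [y] (4,4)
    t=3.1754 [x] (5,4)
    t=4.3301 [x] (6,4) — stop
  → r_1 = 4.3301
beam 2: φ=-45°, α=15°
  cosα=0.9659 sinα=0.2588 | (2,6) | tMaxX 0.7765 tMaxY 2.1250 | tΔX 1.0353 tΔY 3.8637
    t=0.7765 [x] (3,6)
    t=1.8117 [x] (4,6)
    t=2.1250 [y] (4,7)
    t=2.8470 [x] (5,7) — stop
  → r_2 = 2.8470
beam 3: φ=0°, α=60°
  cosα=0.5000 sinα=0.8660 | (2,6) | tMaxX 1.5000 tMaxY 0.6351 | tΔX 2.0000 tΔY 1.1547
    t=0.6351 [y] (2,7)
    t=1.5000 [x] (3,7)
    t=1.7898 [y] (3,8)
    t=2.9445 [y] (3,9) — stop
  → r_3 = 2.9445
beam 4: φ=45°, α=105°
  cosα=-0.2588 sinα=0.9659 | (2,6) | tMaxX 0.9659 tMaxY 0.5694 | tΔX 3.8637 tΔY 1.0353
    t=0.5694 [y] (2,7)
    t=0.9659 [x] (1,7)
    t=1.6047 [y] (1,8)
    t=2.6400 [y] (1,9) — stop
  → r_4 = 2.6400
beam 5: φ=90°, α=150°
  cosα=-0.8660 sinα=0.5000 | (2,6) | tMaxX 0.2887 tMaxY 1.1000 | tΔX 1.1547 tΔY 2.0000
    t=0.2887 [x] (1,6)
    t=1.1000 [y] (1,7)
    t=1.4434 [x] (0,7) — stop
  → r_5 = 1.4434

ranges = [4.3301, 2.8470, 2.9445, 2.6400, 1.4434]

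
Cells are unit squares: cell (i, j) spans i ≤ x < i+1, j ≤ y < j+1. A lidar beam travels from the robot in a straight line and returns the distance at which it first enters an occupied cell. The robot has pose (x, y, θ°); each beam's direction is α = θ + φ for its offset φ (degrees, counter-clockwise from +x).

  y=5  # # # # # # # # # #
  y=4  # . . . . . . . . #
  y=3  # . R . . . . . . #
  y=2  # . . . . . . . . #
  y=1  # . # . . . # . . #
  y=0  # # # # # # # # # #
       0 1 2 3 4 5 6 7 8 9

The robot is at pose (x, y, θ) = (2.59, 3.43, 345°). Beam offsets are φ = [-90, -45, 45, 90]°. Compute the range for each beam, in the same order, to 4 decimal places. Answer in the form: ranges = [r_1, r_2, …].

ranges = [1.4804, 2.8059, 3.1400, 1.6254]

beam 1: φ=-90°, α=255°
  dir = (cos 255°, sin 255°) = (-0.2588, -0.9659); from cell (2,3)
  next x-line at t=2.2796, next y-line at t=0.4452; Δt_x=3.8637, Δt_y=1.0353
    y: enter (2,2) at t=0.4452
    y: enter (2,1) at t=1.4804 ← occupied
  → r_1 = 1.4804
beam 2: φ=-45°, α=300°
  dir = (cos 300°, sin 300°) = (0.5000, -0.8660); from cell (2,3)
  next x-line at t=0.8200, next y-line at t=0.4965; Δt_x=2.0000, Δt_y=1.1547
    y: enter (2,2) at t=0.4965
    x: enter (3,2) at t=0.8200
    y: enter (3,1) at t=1.6512
    y: enter (3,0) at t=2.8059 ← occupied
  → r_2 = 2.8059
beam 3: φ=45°, α=30°
  dir = (cos 30°, sin 30°) = (0.8660, 0.5000); from cell (2,3)
  next x-line at t=0.4734, next y-line at t=1.1400; Δt_x=1.1547, Δt_y=2.0000
    x: enter (3,3) at t=0.4734
    y: enter (3,4) at t=1.1400
    x: enter (4,4) at t=1.6281
    x: enter (5,4) at t=2.7828
    y: enter (5,5) at t=3.1400 ← occupied
  → r_3 = 3.1400
beam 4: φ=90°, α=75°
  dir = (cos 75°, sin 75°) = (0.2588, 0.9659); from cell (2,3)
  next x-line at t=1.5841, next y-line at t=0.5901; Δt_x=3.8637, Δt_y=1.0353
    y: enter (2,4) at t=0.5901
    x: enter (3,4) at t=1.5841
    y: enter (3,5) at t=1.6254 ← occupied
  → r_4 = 1.6254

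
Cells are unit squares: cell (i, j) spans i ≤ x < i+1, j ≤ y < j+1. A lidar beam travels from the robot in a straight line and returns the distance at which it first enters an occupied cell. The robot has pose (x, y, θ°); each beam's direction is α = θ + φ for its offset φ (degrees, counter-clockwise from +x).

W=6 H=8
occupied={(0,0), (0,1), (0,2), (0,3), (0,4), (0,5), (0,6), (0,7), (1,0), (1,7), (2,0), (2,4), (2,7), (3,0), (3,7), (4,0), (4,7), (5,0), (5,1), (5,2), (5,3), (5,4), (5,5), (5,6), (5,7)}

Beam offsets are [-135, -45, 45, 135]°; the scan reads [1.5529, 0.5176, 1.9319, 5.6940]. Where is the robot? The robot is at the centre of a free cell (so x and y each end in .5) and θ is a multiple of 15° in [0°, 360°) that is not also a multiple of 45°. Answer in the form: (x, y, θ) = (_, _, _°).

Enumerate (i+0.5, j+0.5, θ) over the 23 free cells and 16 admissible headings. For each, cast all 4 beams and compare to the given ranges.
  (4.5, 6.5, 240°): beam 1 = 0.5176 ≠ 1.5529 ✗
  (1.5, 3.5, 330°): beam 1 = 0.5176 ≠ 1.5529 ✗
  (4.5, 6.5, 60°): beam 1 = 1.9319 ≠ 1.5529 ✗
  …
  (2.5, 1.5, 300°): r_1=1.5529, r_2=0.5176, r_3=1.9319, r_4=5.6940 — all match ✓
No second candidate reproduces the full scan.

(x, y, θ) = (2.5, 1.5, 300°)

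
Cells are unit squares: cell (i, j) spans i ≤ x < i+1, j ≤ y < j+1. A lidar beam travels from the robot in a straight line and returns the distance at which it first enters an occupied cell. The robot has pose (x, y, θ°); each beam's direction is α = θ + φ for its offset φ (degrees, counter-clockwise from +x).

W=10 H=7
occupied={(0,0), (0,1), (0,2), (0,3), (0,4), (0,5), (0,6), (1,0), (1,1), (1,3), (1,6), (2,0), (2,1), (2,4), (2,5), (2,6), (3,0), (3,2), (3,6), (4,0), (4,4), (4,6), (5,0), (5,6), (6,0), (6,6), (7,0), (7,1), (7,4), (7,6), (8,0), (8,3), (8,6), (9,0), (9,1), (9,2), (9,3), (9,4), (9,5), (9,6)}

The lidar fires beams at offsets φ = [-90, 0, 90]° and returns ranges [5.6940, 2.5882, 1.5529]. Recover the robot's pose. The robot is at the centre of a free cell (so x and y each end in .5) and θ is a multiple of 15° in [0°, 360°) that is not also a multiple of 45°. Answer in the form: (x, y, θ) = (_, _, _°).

The pose lattice has 30·16 = 480 candidates. Test each by forward raycasting.
  (8.5, 5.5, 345°): beam 1 = 1.5529 ≠ 5.6940 ✗
  (7.5, 3.5, 15°): beam 1 = 1.5529 ≠ 5.6940 ✗
  (8.5, 5.5, 30°): beam 1 = 1.0000 ≠ 5.6940 ✗
  (5.5, 4.5, 60°): beam 1 = 2.8868 ≠ 5.6940 ✗
  (5.5, 2.5, 150°): beam 1 = 4.0415 ≠ 5.6940 ✗
  …
  (3.5, 3.5, 75°): r_1=5.6940, r_2=2.5882, r_3=1.5529 — all match ✓
No second candidate reproduces the full scan.

(x, y, θ) = (3.5, 3.5, 75°)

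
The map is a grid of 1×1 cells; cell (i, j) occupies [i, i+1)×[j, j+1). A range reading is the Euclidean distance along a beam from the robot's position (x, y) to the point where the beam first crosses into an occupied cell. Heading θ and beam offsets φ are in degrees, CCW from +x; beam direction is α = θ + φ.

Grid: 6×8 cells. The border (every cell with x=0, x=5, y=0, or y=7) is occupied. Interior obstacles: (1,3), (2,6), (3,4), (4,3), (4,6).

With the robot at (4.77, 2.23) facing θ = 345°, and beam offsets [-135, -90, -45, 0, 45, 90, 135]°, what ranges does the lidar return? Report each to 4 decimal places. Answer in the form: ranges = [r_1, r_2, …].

ranges = [2.4600, 1.2734, 0.4600, 0.2381, 0.2656, 0.7972, 0.8891]

beam 1: φ=-135°, α=210°
  d=(-0.8660,-0.5000)  start (4,2)  tX=0.8891 tY=0.4600  stride 1/|dx|=1.1547 1/|dy|=2.0000
    cross y-line → (4,1), t=0.4600
    cross x-line → (3,1), t=0.8891
    cross x-line → (2,1), t=2.0438
    cross y-line → (2,0), t=2.4600 (wall)
  → r_1 = 2.4600
beam 2: φ=-90°, α=255°
  d=(-0.2588,-0.9659)  start (4,2)  tX=2.9751 tY=0.2381  stride 1/|dx|=3.8637 1/|dy|=1.0353
    cross y-line → (4,1), t=0.2381
    cross y-line → (4,0), t=1.2734 (wall)
  → r_2 = 1.2734
beam 3: φ=-45°, α=300°
  d=(0.5000,-0.8660)  start (4,2)  tX=0.4600 tY=0.2656  stride 1/|dx|=2.0000 1/|dy|=1.1547
    cross y-line → (4,1), t=0.2656
    cross x-line → (5,1), t=0.4600 (wall)
  → r_3 = 0.4600
beam 4: φ=0°, α=345°
  d=(0.9659,-0.2588)  start (4,2)  tX=0.2381 tY=0.8887  stride 1/|dx|=1.0353 1/|dy|=3.8637
    cross x-line → (5,2), t=0.2381 (wall)
  → r_4 = 0.2381
beam 5: φ=45°, α=30°
  d=(0.8660,0.5000)  start (4,2)  tX=0.2656 tY=1.5400  stride 1/|dx|=1.1547 1/|dy|=2.0000
    cross x-line → (5,2), t=0.2656 (wall)
  → r_5 = 0.2656
beam 6: φ=90°, α=75°
  d=(0.2588,0.9659)  start (4,2)  tX=0.8887 tY=0.7972  stride 1/|dx|=3.8637 1/|dy|=1.0353
    cross y-line → (4,3), t=0.7972 (wall)
  → r_6 = 0.7972
beam 7: φ=135°, α=120°
  d=(-0.5000,0.8660)  start (4,2)  tX=1.5400 tY=0.8891  stride 1/|dx|=2.0000 1/|dy|=1.1547
    cross y-line → (4,3), t=0.8891 (wall)
  → r_7 = 0.8891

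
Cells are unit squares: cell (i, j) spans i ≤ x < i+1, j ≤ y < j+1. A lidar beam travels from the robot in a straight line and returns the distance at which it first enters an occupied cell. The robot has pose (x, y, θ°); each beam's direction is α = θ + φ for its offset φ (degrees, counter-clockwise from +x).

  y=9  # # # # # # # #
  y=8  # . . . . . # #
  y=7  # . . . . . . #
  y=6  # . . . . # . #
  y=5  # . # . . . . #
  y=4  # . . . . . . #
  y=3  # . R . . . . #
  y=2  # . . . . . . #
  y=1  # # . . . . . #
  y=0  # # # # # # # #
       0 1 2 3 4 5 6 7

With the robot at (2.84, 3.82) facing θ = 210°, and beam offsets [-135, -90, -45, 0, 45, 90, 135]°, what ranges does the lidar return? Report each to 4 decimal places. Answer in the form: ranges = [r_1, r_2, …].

beam 1: φ=-135°, α=75°
  cosα=0.2588 sinα=0.9659 | (2,3) | tMaxX 0.6182 tMaxY 0.1863 | tΔX 3.8637 tΔY 1.0353
    t=0.1863 [y] (2,4)
    t=0.6182 [x] (3,4)
    t=1.2216 [y] (3,5)
    t=2.2569 [y] (3,6)
    t=3.2922 [y] (3,7)
    t=4.3275 [y] (3,8)
    t=4.4819 [x] (4,8)
    t=5.3627 [y] (4,9) — stop
  → r_1 = 5.3627
beam 2: φ=-90°, α=120°
  cosα=-0.5000 sinα=0.8660 | (2,3) | tMaxX 1.6800 tMaxY 0.2078 | tΔX 2.0000 tΔY 1.1547
    t=0.2078 [y] (2,4)
    t=1.3625 [y] (2,5) — stop
  → r_2 = 1.3625
beam 3: φ=-45°, α=165°
  cosα=-0.9659 sinα=0.2588 | (2,3) | tMaxX 0.8696 tMaxY 0.6955 | tΔX 1.0353 tΔY 3.8637
    t=0.6955 [y] (2,4)
    t=0.8696 [x] (1,4)
    t=1.9049 [x] (0,4) — stop
  → r_3 = 1.9049
beam 4: φ=0°, α=210°
  cosα=-0.8660 sinα=-0.5000 | (2,3) | tMaxX 0.9699 tMaxY 1.6400 | tΔX 1.1547 tΔY 2.0000
    t=0.9699 [x] (1,3)
    t=1.6400 [y] (1,2)
    t=2.1246 [x] (0,2) — stop
  → r_4 = 2.1246
beam 5: φ=45°, α=255°
  cosα=-0.2588 sinα=-0.9659 | (2,3) | tMaxX 3.2455 tMaxY 0.8489 | tΔX 3.8637 tΔY 1.0353
    t=0.8489 [y] (2,2)
    t=1.8842 [y] (2,1)
    t=2.9195 [y] (2,0) — stop
  → r_5 = 2.9195
beam 6: φ=90°, α=300°
  cosα=0.5000 sinα=-0.8660 | (2,3) | tMaxX 0.3200 tMaxY 0.9469 | tΔX 2.0000 tΔY 1.1547
    t=0.3200 [x] (3,3)
    t=0.9469 [y] (3,2)
    t=2.1016 [y] (3,1)
    t=2.3200 [x] (4,1)
    t=3.2563 [y] (4,0) — stop
  → r_6 = 3.2563
beam 7: φ=135°, α=345°
  cosα=0.9659 sinα=-0.2588 | (2,3) | tMaxX 0.1656 tMaxY 3.1682 | tΔX 1.0353 tΔY 3.8637
    t=0.1656 [x] (3,3)
    t=1.2009 [x] (4,3)
    t=2.2362 [x] (5,3)
    t=3.1682 [y] (5,2)
    t=3.2715 [x] (6,2)
    t=4.3067 [x] (7,2) — stop
  → r_7 = 4.3067

ranges = [5.3627, 1.3625, 1.9049, 2.1246, 2.9195, 3.2563, 4.3067]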